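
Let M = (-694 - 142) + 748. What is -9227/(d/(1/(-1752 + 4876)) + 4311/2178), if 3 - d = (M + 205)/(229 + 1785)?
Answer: -2248564538/2240156053 ≈ -1.0038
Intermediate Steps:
M = -88 (M = -836 + 748 = -88)
d = 5925/2014 (d = 3 - (-88 + 205)/(229 + 1785) = 3 - 117/2014 = 5925/2014 ≈ 2.9419)
-9227/(d/(1/(-1752 + 4876)) + 4311/2178) = -9227/(5925/(2014*(1/(-1752 + 4876))) + 4311/2178) = -9227/(5925/(2014*(1/3124)) + 4311*(1/2178)) = -9227/(5925/(2014*(1/3124)) + 479/242) = -9227/((5925/2014)*3124 + 479/242) = -9227/(9254850/1007 + 479/242) = -9227/2240156053/243694 = -9227*243694/2240156053 = -2248564538/2240156053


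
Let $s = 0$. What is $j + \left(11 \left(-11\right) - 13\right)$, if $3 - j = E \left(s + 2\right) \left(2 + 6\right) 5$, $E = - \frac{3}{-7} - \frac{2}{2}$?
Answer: $- \frac{597}{7} \approx -85.286$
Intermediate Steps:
$E = - \frac{4}{7}$ ($E = \left(-3\right) \left(- \frac{1}{7}\right) - 1 = \frac{3}{7} - 1 = - \frac{4}{7} \approx -0.57143$)
$j = \frac{341}{7}$ ($j = 3 - - \frac{4 \left(0 + 2\right) \left(2 + 6\right)}{7} \cdot 5 = 3 - - \frac{4 \cdot 2 \cdot 8}{7} \cdot 5 = 3 - \left(- \frac{4}{7}\right) 16 \cdot 5 = 3 - \left(- \frac{64}{7}\right) 5 = 3 - - \frac{320}{7} = 3 + \frac{320}{7} = \frac{341}{7} \approx 48.714$)
$j + \left(11 \left(-11\right) - 13\right) = \frac{341}{7} + \left(11 \left(-11\right) - 13\right) = \frac{341}{7} - 134 = - \frac{597}{7}$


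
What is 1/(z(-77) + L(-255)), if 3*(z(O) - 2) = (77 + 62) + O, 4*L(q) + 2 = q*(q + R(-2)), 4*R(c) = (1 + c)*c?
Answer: 24/389917 ≈ 6.1552e-5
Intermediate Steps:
R(c) = c*(1 + c)/4 (R(c) = ((1 + c)*c)/4 = (c*(1 + c))/4 = c*(1 + c)/4)
L(q) = -½ + q*(½ + q)/4 (L(q) = -½ + (q*(q + (¼)*(-2)*(1 - 2)))/4 = -½ + (q*(q + (¼)*(-2)*(-1)))/4 = -½ + (q*(q + ½))/4 = -½ + (q*(½ + q))/4 = -½ + q*(½ + q)/4)
z(O) = 145/3 + O/3 (z(O) = 2 + ((77 + 62) + O)/3 = 2 + (139 + O)/3 = 2 + (139/3 + O/3) = 145/3 + O/3)
1/(z(-77) + L(-255)) = 1/((145/3 + (⅓)*(-77)) + (-½ + (¼)*(-255)² + (⅛)*(-255))) = 1/((145/3 - 77/3) + (-½ + (¼)*65025 - 255/8)) = 1/(68/3 + (-½ + 65025/4 - 255/8)) = 1/(68/3 + 129791/8) = 1/(389917/24) = 24/389917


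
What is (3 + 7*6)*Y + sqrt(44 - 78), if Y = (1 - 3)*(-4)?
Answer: 360 + I*sqrt(34) ≈ 360.0 + 5.831*I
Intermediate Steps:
Y = 8 (Y = -2*(-4) = 8)
(3 + 7*6)*Y + sqrt(44 - 78) = (3 + 7*6)*8 + sqrt(44 - 78) = (3 + 42)*8 + sqrt(-34) = 45*8 + I*sqrt(34) = 360 + I*sqrt(34)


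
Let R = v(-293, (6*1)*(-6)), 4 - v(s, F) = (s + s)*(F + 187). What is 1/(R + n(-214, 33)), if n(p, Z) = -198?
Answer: 1/88292 ≈ 1.1326e-5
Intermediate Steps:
v(s, F) = 4 - 2*s*(187 + F) (v(s, F) = 4 - (s + s)*(F + 187) = 4 - 2*s*(187 + F))
R = 88490 (R = 4 - 374*(-293) - 2*(6*1)*(-6)*(-293) = 4 + 109582 - 2*6*(-6)*(-293) = 4 + 109582 - 2*(-36)*(-293) = 4 + 109582 - 21096 = 88490)
1/(R + n(-214, 33)) = 1/(88490 - 198) = 1/88292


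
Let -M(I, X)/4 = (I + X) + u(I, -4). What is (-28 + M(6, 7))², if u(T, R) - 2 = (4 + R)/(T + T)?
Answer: 7744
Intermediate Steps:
u(T, R) = 2 + (4 + R)/(2*T) (u(T, R) = 2 + (4 + R)/(T + T) = 2 + (4 + R)/((2*T)) = 2 + (4 + R)*(1/(2*T)) = 2 + (4 + R)/(2*T))
M(I, X) = -8 - 4*I - 4*X (M(I, X) = -4*((I + X) + (4 - 4 + 4*I)/(2*I)) = -4*((I + X) + (4*I)/(2*I)) = -4*((I + X) + 2) = -4*(2 + I + X) = -8 - 4*I - 4*X)
(-28 + M(6, 7))² = (-28 + (-8 - 4*6 - 4*7))² = (-28 + (-8 - 24 - 28))² = (-28 - 60)² = (-88)² = 7744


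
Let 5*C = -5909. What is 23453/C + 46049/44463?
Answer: -4941850154/262731867 ≈ -18.809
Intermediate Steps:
C = -5909/5 (C = (⅕)*(-5909) = -5909/5 ≈ -1181.8)
23453/C + 46049/44463 = 23453/(-5909/5) + 46049/44463 = 23453*(-5/5909) + 46049*(1/44463) = -117265/5909 + 46049/44463 = -4941850154/262731867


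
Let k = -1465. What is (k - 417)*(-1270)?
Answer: 2390140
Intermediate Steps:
(k - 417)*(-1270) = (-1465 - 417)*(-1270) = -1882*(-1270) = 2390140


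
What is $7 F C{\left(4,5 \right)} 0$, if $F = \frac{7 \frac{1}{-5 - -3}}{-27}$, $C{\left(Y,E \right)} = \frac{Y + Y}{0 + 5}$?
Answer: $0$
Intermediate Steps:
$C{\left(Y,E \right)} = \frac{2 Y}{5}$
$F = \frac{7}{54}$ ($F = \frac{7}{-5 + 3} \left(- \frac{1}{27}\right) = \frac{7}{-2} \left(- \frac{1}{27}\right) = 7 \left(- \frac{1}{2}\right) \left(- \frac{1}{27}\right) = \left(- \frac{7}{2}\right) \left(- \frac{1}{27}\right) = \frac{7}{54} \approx 0.12963$)
$7 F C{\left(4,5 \right)} 0 = 7 \cdot \frac{7}{54} \cdot \frac{2}{5} \cdot 4 \cdot 0 = \frac{49 \cdot \frac{8}{5} \cdot 0}{54} = \frac{49}{54} \cdot 0 = 0$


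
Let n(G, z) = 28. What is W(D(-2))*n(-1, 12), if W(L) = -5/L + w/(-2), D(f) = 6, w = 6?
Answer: -322/3 ≈ -107.33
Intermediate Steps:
W(L) = -3 - 5/L (W(L) = -5/L + 6/(-2) = -5/L + 6*(-½) = -5/L - 3 = -3 - 5/L)
W(D(-2))*n(-1, 12) = (-3 - 5/6)*28 = (-3 - 5*⅙)*28 = (-3 - ⅚)*28 = -23/6*28 = -322/3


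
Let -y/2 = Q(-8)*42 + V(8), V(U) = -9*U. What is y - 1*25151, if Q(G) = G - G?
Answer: -25007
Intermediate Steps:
Q(G) = 0
y = 144 (y = -2*(0*42 - 9*8) = -2*(0 - 72) = -2*(-72) = 144)
y - 1*25151 = 144 - 1*25151 = 144 - 25151 = -25007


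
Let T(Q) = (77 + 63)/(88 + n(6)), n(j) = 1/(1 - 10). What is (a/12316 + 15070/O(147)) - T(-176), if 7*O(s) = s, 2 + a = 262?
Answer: 5231775515/7306467 ≈ 716.05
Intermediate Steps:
a = 260 (a = -2 + 262 = 260)
O(s) = s/7
n(j) = -⅑ (n(j) = 1/(-9) = -⅑)
T(Q) = 180/113 (T(Q) = (77 + 63)/(88 - ⅑) = 140/(791/9) = 140*(9/791) = 180/113)
(a/12316 + 15070/O(147)) - T(-176) = (260/12316 + 15070/(((⅐)*147))) - 1*180/113 = (260*(1/12316) + 15070/21) - 180/113 = (65/3079 + 15070*(1/21)) - 180/113 = (65/3079 + 15070/21) - 180/113 = 46401895/64659 - 180/113 = 5231775515/7306467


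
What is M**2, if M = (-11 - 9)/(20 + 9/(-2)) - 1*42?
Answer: 1800964/961 ≈ 1874.1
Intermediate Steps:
M = -1342/31 (M = -20/(20 + 9*(-1/2)) - 42 = -20/(20 - 9/2) - 42 = -20/31/2 - 42 = -20*2/31 - 42 = -40/31 - 42 = -1342/31 ≈ -43.290)
M**2 = (-1342/31)**2 = 1800964/961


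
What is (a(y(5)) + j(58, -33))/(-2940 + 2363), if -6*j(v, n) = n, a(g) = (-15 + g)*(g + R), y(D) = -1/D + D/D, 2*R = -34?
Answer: -11777/28850 ≈ -0.40822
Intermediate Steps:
R = -17 (R = (½)*(-34) = -17)
y(D) = 1 - 1/D (y(D) = -1/D + 1 = 1 - 1/D)
a(g) = (-17 + g)*(-15 + g) (a(g) = (-15 + g)*(g - 17) = (-15 + g)*(-17 + g) = (-17 + g)*(-15 + g))
j(v, n) = -n/6
(a(y(5)) + j(58, -33))/(-2940 + 2363) = ((255 + ((-1 + 5)/5)² - 32*(-1 + 5)/5) - ⅙*(-33))/(-2940 + 2363) = ((255 + ((⅕)*4)² - 32*4/5) + 11/2)/(-577) = ((255 + (⅘)² - 32*⅘) + 11/2)*(-1/577) = ((255 + 16/25 - 128/5) + 11/2)*(-1/577) = (5751/25 + 11/2)*(-1/577) = (11777/50)*(-1/577) = -11777/28850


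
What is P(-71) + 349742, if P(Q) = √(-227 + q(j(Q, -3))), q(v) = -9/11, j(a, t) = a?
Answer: 349742 + I*√27566/11 ≈ 3.4974e+5 + 15.094*I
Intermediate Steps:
q(v) = -9/11 (q(v) = -9*1/11 = -9/11)
P(Q) = I*√27566/11 (P(Q) = √(-227 - 9/11) = √(-2506/11) = I*√27566/11)
P(-71) + 349742 = I*√27566/11 + 349742 = 349742 + I*√27566/11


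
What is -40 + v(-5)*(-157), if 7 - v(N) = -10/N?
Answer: -825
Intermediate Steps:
v(N) = 7 + 10/N (v(N) = 7 - (-10)/N = 7 + 10/N)
-40 + v(-5)*(-157) = -40 + (7 + 10/(-5))*(-157) = -40 + (7 + 10*(-⅕))*(-157) = -40 + (7 - 2)*(-157) = -40 + 5*(-157) = -40 - 785 = -825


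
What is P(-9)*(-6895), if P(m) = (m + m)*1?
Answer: 124110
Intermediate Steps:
P(m) = 2*m (P(m) = (2*m)*1 = 2*m)
P(-9)*(-6895) = (2*(-9))*(-6895) = -18*(-6895) = 124110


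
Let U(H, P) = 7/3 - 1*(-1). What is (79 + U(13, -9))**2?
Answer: 61009/9 ≈ 6778.8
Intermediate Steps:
U(H, P) = 10/3 (U(H, P) = 7*(1/3) + 1 = 7/3 + 1 = 10/3)
(79 + U(13, -9))**2 = (79 + 10/3)**2 = (247/3)**2 = 61009/9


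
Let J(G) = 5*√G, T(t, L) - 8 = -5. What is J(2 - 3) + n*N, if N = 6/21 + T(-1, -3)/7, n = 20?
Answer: 100/7 + 5*I ≈ 14.286 + 5.0*I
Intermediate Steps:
T(t, L) = 3 (T(t, L) = 8 - 5 = 3)
N = 5/7 (N = 6/21 + 3/7 = 6*(1/21) + 3*(⅐) = 2/7 + 3/7 = 5/7 ≈ 0.71429)
J(2 - 3) + n*N = 5*√(2 - 3) + 20*(5/7) = 5*√(-1) + 100/7 = 5*I + 100/7 = 100/7 + 5*I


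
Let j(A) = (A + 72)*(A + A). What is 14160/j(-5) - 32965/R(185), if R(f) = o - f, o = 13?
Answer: 1965103/11524 ≈ 170.52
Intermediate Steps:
j(A) = 2*A*(72 + A) (j(A) = (72 + A)*(2*A) = 2*A*(72 + A))
R(f) = 13 - f
14160/j(-5) - 32965/R(185) = 14160/((2*(-5)*(72 - 5))) - 32965/(13 - 1*185) = 14160/((2*(-5)*67)) - 32965/(13 - 185) = 14160/(-670) - 32965/(-172) = 14160*(-1/670) - 32965*(-1/172) = -1416/67 + 32965/172 = 1965103/11524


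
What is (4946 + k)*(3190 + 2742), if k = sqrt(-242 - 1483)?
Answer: 29339672 + 29660*I*sqrt(69) ≈ 2.934e+7 + 2.4637e+5*I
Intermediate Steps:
k = 5*I*sqrt(69) (k = sqrt(-1725) = 5*I*sqrt(69) ≈ 41.533*I)
(4946 + k)*(3190 + 2742) = (4946 + 5*I*sqrt(69))*(3190 + 2742) = (4946 + 5*I*sqrt(69))*5932 = 29339672 + 29660*I*sqrt(69)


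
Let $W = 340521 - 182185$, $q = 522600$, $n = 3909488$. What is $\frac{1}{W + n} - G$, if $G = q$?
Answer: $- \frac{2125844822399}{4067824} \approx -5.226 \cdot 10^{5}$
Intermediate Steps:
$G = 522600$
$W = 158336$
$\frac{1}{W + n} - G = \frac{1}{158336 + 3909488} - 522600 = \frac{1}{4067824} - 522600 = - \frac{2125844822399}{4067824}$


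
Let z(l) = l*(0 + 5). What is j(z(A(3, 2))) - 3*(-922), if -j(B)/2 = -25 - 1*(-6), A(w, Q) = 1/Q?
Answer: 2804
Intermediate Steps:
z(l) = 5*l (z(l) = l*5 = 5*l)
j(B) = 38 (j(B) = -2*(-25 - 1*(-6)) = -2*(-25 + 6) = -2*(-19) = 38)
j(z(A(3, 2))) - 3*(-922) = 38 - 3*(-922) = 38 + 2766 = 2804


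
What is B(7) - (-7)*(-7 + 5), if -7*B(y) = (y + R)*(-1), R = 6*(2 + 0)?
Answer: -79/7 ≈ -11.286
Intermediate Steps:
R = 12 (R = 6*2 = 12)
B(y) = 12/7 + y/7 (B(y) = -(y + 12)*(-1)/7 = -(12 + y)*(-1)/7 = -(-12 - y)/7 = 12/7 + y/7)
B(7) - (-7)*(-7 + 5) = (12/7 + (⅐)*7) - (-7)*(-7 + 5) = (12/7 + 1) - (-7)*(-2) = 19/7 - 1*14 = 19/7 - 14 = -79/7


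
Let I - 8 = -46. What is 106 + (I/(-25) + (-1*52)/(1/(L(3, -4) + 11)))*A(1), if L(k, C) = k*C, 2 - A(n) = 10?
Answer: -8054/25 ≈ -322.16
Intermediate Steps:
I = -38 (I = 8 - 46 = -38)
A(n) = -8 (A(n) = 2 - 1*10 = 2 - 10 = -8)
L(k, C) = C*k
106 + (I/(-25) + (-1*52)/(1/(L(3, -4) + 11)))*A(1) = 106 + (-38/(-25) + (-1*52)/(1/(-4*3 + 11)))*(-8) = 106 + (-38*(-1/25) - 52/(1/(-12 + 11)))*(-8) = 106 + (38/25 - 52/(1/(-1)))*(-8) = 106 + (38/25 - 52/(-1))*(-8) = 106 + (38/25 - 52*(-1))*(-8) = 106 + (38/25 + 52)*(-8) = 106 + (1338/25)*(-8) = 106 - 10704/25 = -8054/25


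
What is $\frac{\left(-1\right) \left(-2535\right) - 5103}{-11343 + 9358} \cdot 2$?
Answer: $\frac{5136}{1985} \approx 2.5874$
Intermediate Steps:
$\frac{\left(-1\right) \left(-2535\right) - 5103}{-11343 + 9358} \cdot 2 = \frac{2535 - 5103}{-1985} \cdot 2 = \left(-2568\right) \left(- \frac{1}{1985}\right) 2 = \frac{2568}{1985} \cdot 2 = \frac{5136}{1985}$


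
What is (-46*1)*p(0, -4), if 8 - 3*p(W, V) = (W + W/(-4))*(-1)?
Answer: -368/3 ≈ -122.67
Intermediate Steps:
p(W, V) = 8/3 + W/4 (p(W, V) = 8/3 - (W + W/(-4))*(-1)/3 = 8/3 - (W + W*(-¼))*(-1)/3 = 8/3 - (W - W/4)*(-1)/3 = 8/3 - 3*W/4*(-1)/3 = 8/3 - (-1)*W/4 = 8/3 + W/4)
(-46*1)*p(0, -4) = (-46*1)*(8/3 + (¼)*0) = -46*(8/3 + 0) = -46*8/3 = -368/3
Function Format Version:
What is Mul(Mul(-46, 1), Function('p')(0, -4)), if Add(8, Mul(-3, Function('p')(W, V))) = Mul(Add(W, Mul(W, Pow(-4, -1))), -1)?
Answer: Rational(-368, 3) ≈ -122.67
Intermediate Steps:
Function('p')(W, V) = Add(Rational(8, 3), Mul(Rational(1, 4), W)) (Function('p')(W, V) = Add(Rational(8, 3), Mul(Rational(-1, 3), Mul(Add(W, Mul(W, Pow(-4, -1))), -1))) = Add(Rational(8, 3), Mul(Rational(-1, 3), Mul(Add(W, Mul(W, Rational(-1, 4))), -1))) = Add(Rational(8, 3), Mul(Rational(-1, 3), Mul(Add(W, Mul(Rational(-1, 4), W)), -1))) = Add(Rational(8, 3), Mul(Rational(-1, 3), Mul(Mul(Rational(3, 4), W), -1))) = Add(Rational(8, 3), Mul(Rational(-1, 3), Mul(Rational(-3, 4), W))) = Add(Rational(8, 3), Mul(Rational(1, 4), W)))
Mul(Mul(-46, 1), Function('p')(0, -4)) = Mul(Mul(-46, 1), Add(Rational(8, 3), Mul(Rational(1, 4), 0))) = Mul(-46, Add(Rational(8, 3), 0)) = Mul(-46, Rational(8, 3)) = Rational(-368, 3)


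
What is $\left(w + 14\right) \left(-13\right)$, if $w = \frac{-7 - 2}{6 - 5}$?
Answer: $-65$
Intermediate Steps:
$w = -9$ ($w = - \frac{9}{1} = \left(-9\right) 1 = -9$)
$\left(w + 14\right) \left(-13\right) = \left(-9 + 14\right) \left(-13\right) = 5 \left(-13\right) = -65$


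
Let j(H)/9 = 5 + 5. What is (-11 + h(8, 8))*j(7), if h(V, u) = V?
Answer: -270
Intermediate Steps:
j(H) = 90 (j(H) = 9*(5 + 5) = 9*10 = 90)
(-11 + h(8, 8))*j(7) = (-11 + 8)*90 = -3*90 = -270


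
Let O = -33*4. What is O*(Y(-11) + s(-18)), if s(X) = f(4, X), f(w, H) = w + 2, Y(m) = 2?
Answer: -1056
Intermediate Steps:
O = -132
f(w, H) = 2 + w
s(X) = 6 (s(X) = 2 + 4 = 6)
O*(Y(-11) + s(-18)) = -132*(2 + 6) = -132*8 = -1056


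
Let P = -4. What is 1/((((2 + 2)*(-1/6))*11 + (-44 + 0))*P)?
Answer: 3/616 ≈ 0.0048701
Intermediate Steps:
1/((((2 + 2)*(-1/6))*11 + (-44 + 0))*P) = 1/((((2 + 2)*(-1/6))*11 + (-44 + 0))*(-4)) = 1/(((4*(-1*⅙))*11 - 44)*(-4)) = 1/(((4*(-⅙))*11 - 44)*(-4)) = 1/((-⅔*11 - 44)*(-4)) = 1/((-22/3 - 44)*(-4)) = 1/(-154/3*(-4)) = 1/(616/3) = 3/616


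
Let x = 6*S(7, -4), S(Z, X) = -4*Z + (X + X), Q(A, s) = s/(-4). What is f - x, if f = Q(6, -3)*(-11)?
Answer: 831/4 ≈ 207.75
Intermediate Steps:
Q(A, s) = -s/4 (Q(A, s) = s*(-¼) = -s/4)
S(Z, X) = -4*Z + 2*X
f = -33/4 (f = -¼*(-3)*(-11) = (¾)*(-11) = -33/4 ≈ -8.2500)
x = -216 (x = 6*(-4*7 + 2*(-4)) = 6*(-28 - 8) = 6*(-36) = -216)
f - x = -33/4 - 1*(-216) = -33/4 + 216 = 831/4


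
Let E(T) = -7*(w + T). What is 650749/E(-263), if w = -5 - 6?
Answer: 650749/1918 ≈ 339.29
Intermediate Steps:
w = -11
E(T) = 77 - 7*T (E(T) = -7*(-11 + T) = 77 - 7*T)
650749/E(-263) = 650749/(77 - 7*(-263)) = 650749/(77 + 1841) = 650749/1918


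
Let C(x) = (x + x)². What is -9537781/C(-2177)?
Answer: -9537781/18957316 ≈ -0.50312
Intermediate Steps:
C(x) = 4*x² (C(x) = (2*x)² = 4*x²)
-9537781/C(-2177) = -9537781/(4*(-2177)²) = -9537781/(4*4739329) = -9537781/18957316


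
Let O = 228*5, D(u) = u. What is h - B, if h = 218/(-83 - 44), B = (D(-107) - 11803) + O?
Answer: 1367572/127 ≈ 10768.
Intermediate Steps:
O = 1140
B = -10770 (B = (-107 - 11803) + 1140 = -11910 + 1140 = -10770)
h = -218/127 (h = 218/(-127) = 218*(-1/127) = -218/127 ≈ -1.7165)
h - B = -218/127 - 1*(-10770) = -218/127 + 10770 = 1367572/127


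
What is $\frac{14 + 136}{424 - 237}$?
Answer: $\frac{150}{187} \approx 0.80214$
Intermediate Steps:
$\frac{14 + 136}{424 - 237} = \frac{150}{187}$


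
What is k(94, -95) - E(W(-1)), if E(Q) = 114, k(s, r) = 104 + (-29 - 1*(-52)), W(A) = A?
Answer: 13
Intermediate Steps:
k(s, r) = 127 (k(s, r) = 104 + (-29 + 52) = 104 + 23 = 127)
k(94, -95) - E(W(-1)) = 127 - 1*114 = 127 - 114 = 13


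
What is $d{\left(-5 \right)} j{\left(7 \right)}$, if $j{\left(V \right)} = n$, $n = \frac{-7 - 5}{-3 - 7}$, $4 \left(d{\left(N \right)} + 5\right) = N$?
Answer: $- \frac{15}{2} \approx -7.5$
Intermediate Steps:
$d{\left(N \right)} = -5 + \frac{N}{4}$
$n = \frac{6}{5}$ ($n = - \frac{12}{-10} = \left(-12\right) \left(- \frac{1}{10}\right) = \frac{6}{5} \approx 1.2$)
$j{\left(V \right)} = \frac{6}{5}$
$d{\left(-5 \right)} j{\left(7 \right)} = \left(-5 + \frac{1}{4} \left(-5\right)\right) \frac{6}{5} = \left(-5 - \frac{5}{4}\right) \frac{6}{5} = \left(- \frac{25}{4}\right) \frac{6}{5} = - \frac{15}{2}$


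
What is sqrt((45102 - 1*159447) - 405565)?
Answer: I*sqrt(519910) ≈ 721.05*I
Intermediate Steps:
sqrt((45102 - 1*159447) - 405565) = sqrt((45102 - 159447) - 405565) = sqrt(-114345 - 405565) = sqrt(-519910) = I*sqrt(519910)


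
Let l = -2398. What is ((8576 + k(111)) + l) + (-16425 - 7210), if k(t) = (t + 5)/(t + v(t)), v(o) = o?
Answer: -1937669/111 ≈ -17456.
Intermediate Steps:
k(t) = (5 + t)/(2*t) (k(t) = (t + 5)/(t + t) = (5 + t)/((2*t)) = (5 + t)*(1/(2*t)) = (5 + t)/(2*t))
((8576 + k(111)) + l) + (-16425 - 7210) = ((8576 + (1/2)*(5 + 111)/111) - 2398) + (-16425 - 7210) = ((8576 + (1/2)*(1/111)*116) - 2398) - 23635 = ((8576 + 58/111) - 2398) - 23635 = (951994/111 - 2398) - 23635 = 685816/111 - 23635 = -1937669/111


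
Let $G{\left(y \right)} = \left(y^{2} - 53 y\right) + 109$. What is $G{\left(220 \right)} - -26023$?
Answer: $62872$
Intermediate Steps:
$G{\left(y \right)} = 109 + y^{2} - 53 y$
$G{\left(220 \right)} - -26023 = \left(109 + 220^{2} - 11660\right) - -26023 = \left(109 + 48400 - 11660\right) + 26023 = 36849 + 26023 = 62872$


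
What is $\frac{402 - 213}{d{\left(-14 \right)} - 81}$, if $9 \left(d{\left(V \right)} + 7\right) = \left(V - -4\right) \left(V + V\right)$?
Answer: $- \frac{1701}{512} \approx -3.3223$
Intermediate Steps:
$d{\left(V \right)} = -7 + \frac{2 V \left(4 + V\right)}{9}$ ($d{\left(V \right)} = -7 + \frac{\left(V - -4\right) \left(V + V\right)}{9} = -7 + \frac{\left(V + 4\right) 2 V}{9} = -7 + \frac{\left(4 + V\right) 2 V}{9} = -7 + \frac{2 V \left(4 + V\right)}{9}$)
$\frac{402 - 213}{d{\left(-14 \right)} - 81} = \frac{402 - 213}{\left(-7 + \frac{2 \left(-14\right)^{2}}{9} + \frac{8}{9} \left(-14\right)\right) - 81} = \frac{189}{\left(-7 + \frac{2}{9} \cdot 196 - \frac{112}{9}\right) - 81} = \frac{189}{\left(-7 + \frac{392}{9} - \frac{112}{9}\right) - 81} = \frac{189}{\frac{217}{9} - 81} = \frac{189}{- \frac{512}{9}} = 189 \left(- \frac{9}{512}\right) = - \frac{1701}{512}$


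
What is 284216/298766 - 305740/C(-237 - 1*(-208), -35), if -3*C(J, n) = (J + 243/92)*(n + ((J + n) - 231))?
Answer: 423976428364/3984791525 ≈ 106.40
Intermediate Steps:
C(J, n) = -(243/92 + J)*(-231 + J + 2*n)/3 (C(J, n) = -(J + 243/92)*(n + ((J + n) - 231))/3 = -(J + 243*(1/92))*(n + (-231 + J + n))/3 = -(J + 243/92)*(-231 + J + 2*n)/3 = -(243/92 + J)*(-231 + J + 2*n)/3)
284216/298766 - 305740/C(-237 - 1*(-208), -35) = 284216/298766 - 305740/(18711/92 - 81/46*(-35) - (-237 - 1*(-208))²/3 + 7003*(-237 - 1*(-208))/92 - ⅔*(-237 - 1*(-208))*(-35)) = 284216*(1/298766) - 305740/(18711/92 + 2835/46 - (-237 + 208)²/3 + 7003*(-237 + 208)/92 - ⅔*(-237 + 208)*(-35)) = 142108/149383 - 305740/(18711/92 + 2835/46 - ⅓*(-29)² + (7003/92)*(-29) - ⅔*(-29)*(-35)) = 142108/149383 - 305740/(18711/92 + 2835/46 - ⅓*841 - 203087/92 - 2030/3) = 142108/149383 - 305740/(18711/92 + 2835/46 - 841/3 - 203087/92 - 2030/3) = 142108/149383 - 305740/(-133375/46) = 142108/149383 - 305740*(-46/133375) = 142108/149383 + 2812808/26675 = 423976428364/3984791525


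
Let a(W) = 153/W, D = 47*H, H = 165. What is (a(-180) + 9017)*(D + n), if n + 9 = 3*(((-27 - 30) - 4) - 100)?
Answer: 1309685949/20 ≈ 6.5484e+7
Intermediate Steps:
D = 7755 (D = 47*165 = 7755)
n = -492 (n = -9 + 3*(((-27 - 30) - 4) - 100) = -9 + 3*((-57 - 4) - 100) = -9 + 3*(-61 - 100) = -9 + 3*(-161) = -9 - 483 = -492)
(a(-180) + 9017)*(D + n) = (153/(-180) + 9017)*(7755 - 492) = (153*(-1/180) + 9017)*7263 = (-17/20 + 9017)*7263 = (180323/20)*7263 = 1309685949/20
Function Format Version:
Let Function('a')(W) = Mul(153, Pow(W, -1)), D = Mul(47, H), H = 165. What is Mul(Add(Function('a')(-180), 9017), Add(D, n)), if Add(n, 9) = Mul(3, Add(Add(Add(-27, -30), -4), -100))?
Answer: Rational(1309685949, 20) ≈ 6.5484e+7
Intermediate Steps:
D = 7755 (D = Mul(47, 165) = 7755)
n = -492 (n = Add(-9, Mul(3, Add(Add(Add(-27, -30), -4), -100))) = Add(-9, Mul(3, Add(Add(-57, -4), -100))) = Add(-9, Mul(3, Add(-61, -100))) = Add(-9, Mul(3, -161)) = Add(-9, -483) = -492)
Mul(Add(Function('a')(-180), 9017), Add(D, n)) = Mul(Add(Mul(153, Pow(-180, -1)), 9017), Add(7755, -492)) = Mul(Add(Mul(153, Rational(-1, 180)), 9017), 7263) = Mul(Add(Rational(-17, 20), 9017), 7263) = Mul(Rational(180323, 20), 7263) = Rational(1309685949, 20)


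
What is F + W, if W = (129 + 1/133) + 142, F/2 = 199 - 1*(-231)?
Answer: 150424/133 ≈ 1131.0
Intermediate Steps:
F = 860 (F = 2*(199 - 1*(-231)) = 2*(199 + 231) = 2*430 = 860)
W = 36044/133 (W = (129 + 1/133) + 142 = 17158/133 + 142 = 36044/133 ≈ 271.01)
F + W = 860 + 36044/133 = 150424/133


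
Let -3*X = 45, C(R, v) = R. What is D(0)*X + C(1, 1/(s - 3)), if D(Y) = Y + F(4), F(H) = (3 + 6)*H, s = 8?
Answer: -539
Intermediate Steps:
X = -15 (X = -1/3*45 = -15)
F(H) = 9*H
D(Y) = 36 + Y (D(Y) = Y + 9*4 = Y + 36 = 36 + Y)
D(0)*X + C(1, 1/(s - 3)) = (36 + 0)*(-15) + 1 = 36*(-15) + 1 = -540 + 1 = -539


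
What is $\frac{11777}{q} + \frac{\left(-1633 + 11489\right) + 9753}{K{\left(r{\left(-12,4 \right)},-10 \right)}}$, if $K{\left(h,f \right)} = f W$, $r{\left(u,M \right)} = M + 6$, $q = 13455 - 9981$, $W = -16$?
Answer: $\frac{35002993}{277920} \approx 125.95$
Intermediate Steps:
$q = 3474$
$r{\left(u,M \right)} = 6 + M$
$K{\left(h,f \right)} = - 16 f$ ($K{\left(h,f \right)} = f \left(-16\right) = - 16 f$)
$\frac{11777}{q} + \frac{\left(-1633 + 11489\right) + 9753}{K{\left(r{\left(-12,4 \right)},-10 \right)}} = \frac{11777}{3474} + \frac{\left(-1633 + 11489\right) + 9753}{\left(-16\right) \left(-10\right)} = 11777 \cdot \frac{1}{3474} + \frac{9856 + 9753}{160} = \frac{11777}{3474} + 19609 \cdot \frac{1}{160} = \frac{11777}{3474} + \frac{19609}{160} = \frac{35002993}{277920}$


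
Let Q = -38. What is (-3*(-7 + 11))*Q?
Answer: 456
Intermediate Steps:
(-3*(-7 + 11))*Q = -3*(-7 + 11)*(-38) = -3*4*(-38) = -12*(-38) = 456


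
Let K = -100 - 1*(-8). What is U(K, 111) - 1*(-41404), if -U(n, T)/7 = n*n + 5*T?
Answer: -21729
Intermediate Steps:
K = -92 (K = -100 + 8 = -92)
U(n, T) = -35*T - 7*n**2 (U(n, T) = -7*(n*n + 5*T) = -7*(n**2 + 5*T) = -35*T - 7*n**2)
U(K, 111) - 1*(-41404) = (-35*111 - 7*(-92)**2) - 1*(-41404) = (-3885 - 7*8464) + 41404 = (-3885 - 59248) + 41404 = -63133 + 41404 = -21729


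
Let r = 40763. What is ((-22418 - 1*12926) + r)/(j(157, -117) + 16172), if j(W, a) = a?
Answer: 5419/16055 ≈ 0.33753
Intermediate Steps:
((-22418 - 1*12926) + r)/(j(157, -117) + 16172) = ((-22418 - 1*12926) + 40763)/(-117 + 16172) = ((-22418 - 12926) + 40763)/16055 = (-35344 + 40763)*(1/16055) = 5419*(1/16055) = 5419/16055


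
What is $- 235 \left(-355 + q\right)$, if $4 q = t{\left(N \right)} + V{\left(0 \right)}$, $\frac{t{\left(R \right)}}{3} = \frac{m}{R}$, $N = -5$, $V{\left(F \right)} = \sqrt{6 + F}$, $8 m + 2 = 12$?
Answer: $\frac{1335505}{16} - \frac{235 \sqrt{6}}{4} \approx 83325.0$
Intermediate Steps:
$m = \frac{5}{4}$ ($m = - \frac{1}{4} + \frac{1}{8} \cdot 12 = - \frac{1}{4} + \frac{3}{2} = \frac{5}{4} \approx 1.25$)
$t{\left(R \right)} = \frac{15}{4 R}$ ($t{\left(R \right)} = 3 \frac{5}{4 R} = \frac{15}{4 R}$)
$q = - \frac{3}{16} + \frac{\sqrt{6}}{4}$ ($q = \frac{\frac{15}{4 \left(-5\right)} + \sqrt{6 + 0}}{4} = \frac{\frac{15}{4} \left(- \frac{1}{5}\right) + \sqrt{6}}{4} = \frac{- \frac{3}{4} + \sqrt{6}}{4} = - \frac{3}{16} + \frac{\sqrt{6}}{4} \approx 0.42487$)
$- 235 \left(-355 + q\right) = - 235 \left(-355 - \left(\frac{3}{16} - \frac{\sqrt{6}}{4}\right)\right) = - 235 \left(- \frac{5683}{16} + \frac{\sqrt{6}}{4}\right) = \frac{1335505}{16} - \frac{235 \sqrt{6}}{4}$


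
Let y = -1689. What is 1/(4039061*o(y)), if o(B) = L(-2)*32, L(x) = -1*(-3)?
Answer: 1/387749856 ≈ 2.5790e-9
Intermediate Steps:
L(x) = 3
o(B) = 96 (o(B) = 3*32 = 96)
1/(4039061*o(y)) = 1/(4039061*96) = (1/4039061)*(1/96) = 1/387749856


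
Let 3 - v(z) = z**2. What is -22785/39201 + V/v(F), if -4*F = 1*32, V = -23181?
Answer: 302442832/797087 ≈ 379.44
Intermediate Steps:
F = -8 (F = -32/4 = -1/4*32 = -8)
v(z) = 3 - z**2
-22785/39201 + V/v(F) = -22785/39201 - 23181/(3 - 1*(-8)**2) = -22785*1/39201 - 23181/(3 - 1*64) = -7595/13067 - 23181/(3 - 64) = -7595/13067 - 23181/(-61) = -7595/13067 - 23181*(-1/61) = -7595/13067 + 23181/61 = 302442832/797087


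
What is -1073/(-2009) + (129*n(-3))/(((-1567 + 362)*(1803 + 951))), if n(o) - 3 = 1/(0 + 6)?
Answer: 7120009867/13334014260 ≈ 0.53397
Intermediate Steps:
n(o) = 19/6 (n(o) = 3 + 1/(0 + 6) = 3 + 1/6 = 3 + ⅙ = 19/6)
-1073/(-2009) + (129*n(-3))/(((-1567 + 362)*(1803 + 951))) = -1073/(-2009) + (129*(19/6))/(((-1567 + 362)*(1803 + 951))) = -1073*(-1/2009) + 817/(2*((-1205*2754))) = 1073/2009 + (817/2)/(-3318570) = 1073/2009 + (817/2)*(-1/3318570) = 1073/2009 - 817/6637140 = 7120009867/13334014260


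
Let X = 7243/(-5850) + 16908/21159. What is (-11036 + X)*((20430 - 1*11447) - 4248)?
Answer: -143743244232271/2750670 ≈ -5.2258e+7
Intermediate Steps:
X = -6038093/13753350 (X = 7243*(-1/5850) + 16908*(1/21159) = -7243/5850 + 5636/7053 = -6038093/13753350 ≈ -0.43903)
(-11036 + X)*((20430 - 1*11447) - 4248) = (-11036 - 6038093/13753350)*((20430 - 1*11447) - 4248) = -151788008693*((20430 - 11447) - 4248)/13753350 = -151788008693*(8983 - 4248)/13753350 = -151788008693/13753350*4735 = -143743244232271/2750670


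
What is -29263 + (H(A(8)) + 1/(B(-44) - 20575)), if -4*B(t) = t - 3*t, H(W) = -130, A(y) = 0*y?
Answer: -605407622/20597 ≈ -29393.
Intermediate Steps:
A(y) = 0
B(t) = t/2 (B(t) = -(t - 3*t)/4 = -(-1)*t/2 = t/2)
-29263 + (H(A(8)) + 1/(B(-44) - 20575)) = -29263 + (-130 + 1/((½)*(-44) - 20575)) = -29263 + (-130 + 1/(-22 - 20575)) = -29263 + (-130 + 1/(-20597)) = -29263 + (-130 - 1/20597) = -29263 - 2677611/20597 = -605407622/20597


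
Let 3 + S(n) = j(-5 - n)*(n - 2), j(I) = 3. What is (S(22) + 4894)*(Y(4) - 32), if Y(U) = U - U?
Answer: -158432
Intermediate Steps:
S(n) = -9 + 3*n (S(n) = -3 + 3*(n - 2) = -3 + 3*(-2 + n) = -3 + (-6 + 3*n) = -9 + 3*n)
Y(U) = 0
(S(22) + 4894)*(Y(4) - 32) = ((-9 + 3*22) + 4894)*(0 - 32) = ((-9 + 66) + 4894)*(-32) = (57 + 4894)*(-32) = 4951*(-32) = -158432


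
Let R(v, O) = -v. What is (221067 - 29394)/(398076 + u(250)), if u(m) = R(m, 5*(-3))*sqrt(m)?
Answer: 19075105287/39612219194 + 119795625*sqrt(10)/79224438388 ≈ 0.48633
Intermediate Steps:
u(m) = -m**(3/2) (u(m) = (-m)*sqrt(m) = -m**(3/2))
(221067 - 29394)/(398076 + u(250)) = (221067 - 29394)/(398076 - 250**(3/2)) = 191673/(398076 - 1250*sqrt(10))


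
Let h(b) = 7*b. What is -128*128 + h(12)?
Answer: -16300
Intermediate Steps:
-128*128 + h(12) = -128*128 + 7*12 = -16384 + 84 = -16300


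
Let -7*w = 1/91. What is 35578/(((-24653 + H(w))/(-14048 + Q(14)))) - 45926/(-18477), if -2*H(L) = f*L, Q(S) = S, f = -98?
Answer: 2221249535848/109660995 ≈ 20256.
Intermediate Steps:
w = -1/637 (w = -⅐/91 = -⅐*1/91 = -1/637 ≈ -0.0015699)
H(L) = 49*L (H(L) = -(-49)*L = 49*L)
35578/(((-24653 + H(w))/(-14048 + Q(14)))) - 45926/(-18477) = 35578/(((-24653 + 49*(-1/637))/(-14048 + 14))) - 45926/(-18477) = 35578/(((-24653 - 1/13)/(-14034))) - 45926*(-1/18477) = 35578/((-320490/13*(-1/14034))) + 45926/18477 = 35578/(53415/30407) + 45926/18477 = 35578*(30407/53415) + 45926/18477 = 1081820246/53415 + 45926/18477 = 2221249535848/109660995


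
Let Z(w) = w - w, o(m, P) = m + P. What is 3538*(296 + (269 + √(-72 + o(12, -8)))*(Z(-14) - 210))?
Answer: -198814372 - 1485960*I*√17 ≈ -1.9881e+8 - 6.1268e+6*I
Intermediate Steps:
o(m, P) = P + m
Z(w) = 0
3538*(296 + (269 + √(-72 + o(12, -8)))*(Z(-14) - 210)) = 3538*(296 + (269 + √(-72 + (-8 + 12)))*(0 - 210)) = 3538*(296 + (269 + √(-72 + 4))*(-210)) = 3538*(296 + (269 + √(-68))*(-210)) = 3538*(296 + (269 + 2*I*√17)*(-210)) = 3538*(296 + (-56490 - 420*I*√17)) = 3538*(-56194 - 420*I*√17) = -198814372 - 1485960*I*√17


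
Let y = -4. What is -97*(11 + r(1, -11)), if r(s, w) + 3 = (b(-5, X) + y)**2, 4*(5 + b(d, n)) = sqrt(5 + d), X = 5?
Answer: -8633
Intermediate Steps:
b(d, n) = -5 + sqrt(5 + d)/4
r(s, w) = 78 (r(s, w) = -3 + ((-5 + sqrt(5 - 5)/4) - 4)**2 = -3 + ((-5 + sqrt(0)/4) - 4)**2 = -3 + ((-5 + (1/4)*0) - 4)**2 = -3 + ((-5 + 0) - 4)**2 = -3 + (-5 - 4)**2 = -3 + (-9)**2 = -3 + 81 = 78)
-97*(11 + r(1, -11)) = -97*(11 + 78) = -97*89 = -8633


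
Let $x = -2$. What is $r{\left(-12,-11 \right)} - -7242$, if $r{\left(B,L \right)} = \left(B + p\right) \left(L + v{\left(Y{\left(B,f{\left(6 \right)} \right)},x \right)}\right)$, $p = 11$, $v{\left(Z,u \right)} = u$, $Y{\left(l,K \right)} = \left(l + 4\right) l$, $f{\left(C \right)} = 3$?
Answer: $7255$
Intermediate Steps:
$Y{\left(l,K \right)} = l \left(4 + l\right)$ ($Y{\left(l,K \right)} = \left(4 + l\right) l = l \left(4 + l\right)$)
$r{\left(B,L \right)} = \left(-2 + L\right) \left(11 + B\right)$ ($r{\left(B,L \right)} = \left(B + 11\right) \left(L - 2\right) = \left(11 + B\right) \left(-2 + L\right) = \left(-2 + L\right) \left(11 + B\right)$)
$r{\left(-12,-11 \right)} - -7242 = \left(-22 - -24 + 11 \left(-11\right) - -132\right) - -7242 = \left(-22 + 24 - 121 + 132\right) + 7242 = 13 + 7242 = 7255$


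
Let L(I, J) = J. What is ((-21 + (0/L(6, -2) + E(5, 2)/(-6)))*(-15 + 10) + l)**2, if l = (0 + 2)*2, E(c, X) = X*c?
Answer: 123904/9 ≈ 13767.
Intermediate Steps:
l = 4 (l = 2*2 = 4)
((-21 + (0/L(6, -2) + E(5, 2)/(-6)))*(-15 + 10) + l)**2 = ((-21 + (0/(-2) + (2*5)/(-6)))*(-15 + 10) + 4)**2 = ((-21 + (0*(-1/2) + 10*(-1/6)))*(-5) + 4)**2 = ((-21 + (0 - 5/3))*(-5) + 4)**2 = ((-21 - 5/3)*(-5) + 4)**2 = (-68/3*(-5) + 4)**2 = (340/3 + 4)**2 = (352/3)**2 = 123904/9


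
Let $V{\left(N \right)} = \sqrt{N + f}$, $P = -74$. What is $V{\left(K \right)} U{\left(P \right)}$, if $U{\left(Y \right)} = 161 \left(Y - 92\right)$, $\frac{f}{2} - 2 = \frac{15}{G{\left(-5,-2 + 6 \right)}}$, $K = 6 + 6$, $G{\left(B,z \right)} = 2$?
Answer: $- 26726 \sqrt{31} \approx -1.488 \cdot 10^{5}$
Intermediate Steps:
$K = 12$
$f = 19$ ($f = 4 + 2 \cdot \frac{15}{2} = 4 + 15 = 19$)
$V{\left(N \right)} = \sqrt{19 + N}$ ($V{\left(N \right)} = \sqrt{N + 19} = \sqrt{19 + N}$)
$U{\left(Y \right)} = -14812 + 161 Y$ ($U{\left(Y \right)} = 161 \left(-92 + Y\right) = -14812 + 161 Y$)
$V{\left(K \right)} U{\left(P \right)} = \sqrt{19 + 12} \left(-14812 + 161 \left(-74\right)\right) = \sqrt{31} \left(-14812 - 11914\right) = \sqrt{31} \left(-26726\right) = - 26726 \sqrt{31}$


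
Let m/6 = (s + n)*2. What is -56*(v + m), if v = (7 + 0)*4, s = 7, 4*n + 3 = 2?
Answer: -6104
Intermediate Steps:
n = -¼ (n = -¾ + (¼)*2 = -¾ + ½ = -¼ ≈ -0.25000)
m = 81 (m = 6*((7 - ¼)*2) = 6*((27/4)*2) = 6*(27/2) = 81)
v = 28 (v = 7*4 = 28)
-56*(v + m) = -56*(28 + 81) = -56*109 = -6104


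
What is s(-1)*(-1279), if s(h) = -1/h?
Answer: -1279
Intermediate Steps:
s(-1)*(-1279) = -1/(-1)*(-1279) = -1*(-1)*(-1279) = 1*(-1279) = -1279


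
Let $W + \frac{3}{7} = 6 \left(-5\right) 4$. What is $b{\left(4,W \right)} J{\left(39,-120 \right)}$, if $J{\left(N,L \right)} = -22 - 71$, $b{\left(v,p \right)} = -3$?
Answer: $279$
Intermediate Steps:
$W = - \frac{843}{7}$ ($W = - \frac{3}{7} + 6 \left(-5\right) 4 = - \frac{3}{7} - 120 = - \frac{843}{7} \approx -120.43$)
$J{\left(N,L \right)} = -93$ ($J{\left(N,L \right)} = -22 - 71 = -93$)
$b{\left(4,W \right)} J{\left(39,-120 \right)} = \left(-3\right) \left(-93\right) = 279$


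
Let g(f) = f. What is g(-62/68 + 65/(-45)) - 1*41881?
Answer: -12816307/306 ≈ -41883.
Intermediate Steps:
g(-62/68 + 65/(-45)) - 1*41881 = (-62/68 + 65/(-45)) - 1*41881 = (-62*1/68 + 65*(-1/45)) - 41881 = (-31/34 - 13/9) - 41881 = -721/306 - 41881 = -12816307/306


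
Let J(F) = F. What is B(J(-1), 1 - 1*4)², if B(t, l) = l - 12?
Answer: 225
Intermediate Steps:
B(t, l) = -12 + l
B(J(-1), 1 - 1*4)² = (-12 + (1 - 1*4))² = (-12 + (1 - 4))² = (-12 - 3)² = (-15)² = 225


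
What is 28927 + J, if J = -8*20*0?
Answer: 28927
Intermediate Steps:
J = 0 (J = -160*0 = 0)
28927 + J = 28927 + 0 = 28927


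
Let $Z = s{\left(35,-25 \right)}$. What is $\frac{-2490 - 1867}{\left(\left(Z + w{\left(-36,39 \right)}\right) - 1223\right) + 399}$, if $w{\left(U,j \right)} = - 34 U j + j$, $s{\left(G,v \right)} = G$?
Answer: $- \frac{4357}{46986} \approx -0.09273$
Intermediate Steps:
$w{\left(U,j \right)} = j - 34 U j$ ($w{\left(U,j \right)} = - 34 U j + j = j - 34 U j$)
$Z = 35$
$\frac{-2490 - 1867}{\left(\left(Z + w{\left(-36,39 \right)}\right) - 1223\right) + 399} = \frac{-2490 - 1867}{\left(\left(35 + 39 \left(1 - -1224\right)\right) - 1223\right) + 399} = - \frac{4357}{\left(\left(35 + 39 \left(1 + 1224\right)\right) - 1223\right) + 399} = - \frac{4357}{\left(\left(35 + 39 \cdot 1225\right) - 1223\right) + 399} = - \frac{4357}{\left(\left(35 + 47775\right) - 1223\right) + 399} = - \frac{4357}{\left(47810 - 1223\right) + 399} = - \frac{4357}{46587 + 399} = - \frac{4357}{46986}$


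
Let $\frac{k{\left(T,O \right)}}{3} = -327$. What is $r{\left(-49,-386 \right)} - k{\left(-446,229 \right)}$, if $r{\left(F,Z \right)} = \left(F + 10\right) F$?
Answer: $2892$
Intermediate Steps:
$k{\left(T,O \right)} = -981$ ($k{\left(T,O \right)} = 3 \left(-327\right) = -981$)
$r{\left(F,Z \right)} = F \left(10 + F\right)$ ($r{\left(F,Z \right)} = \left(10 + F\right) F = F \left(10 + F\right)$)
$r{\left(-49,-386 \right)} - k{\left(-446,229 \right)} = - 49 \left(10 - 49\right) - -981 = \left(-49\right) \left(-39\right) + 981 = 1911 + 981 = 2892$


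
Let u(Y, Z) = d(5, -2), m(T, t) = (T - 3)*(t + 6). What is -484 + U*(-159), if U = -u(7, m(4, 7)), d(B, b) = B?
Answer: 311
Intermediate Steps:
m(T, t) = (-3 + T)*(6 + t)
u(Y, Z) = 5
U = -5 (U = -1*5 = -5)
-484 + U*(-159) = -484 - 5*(-159) = -484 + 795 = 311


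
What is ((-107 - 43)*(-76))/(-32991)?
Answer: -3800/10997 ≈ -0.34555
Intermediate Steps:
((-107 - 43)*(-76))/(-32991) = -150*(-76)*(-1/32991) = 11400*(-1/32991) = -3800/10997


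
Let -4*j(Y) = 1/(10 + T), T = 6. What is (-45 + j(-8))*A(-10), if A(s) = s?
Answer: 14405/32 ≈ 450.16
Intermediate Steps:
j(Y) = -1/64 (j(Y) = -1/(4*(10 + 6)) = -¼/16 = -¼*1/16 = -1/64)
(-45 + j(-8))*A(-10) = (-45 - 1/64)*(-10) = -2881/64*(-10) = 14405/32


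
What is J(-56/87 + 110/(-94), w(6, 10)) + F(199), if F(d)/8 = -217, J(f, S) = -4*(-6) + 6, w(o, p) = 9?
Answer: -1706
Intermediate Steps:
J(f, S) = 30 (J(f, S) = 24 + 6 = 30)
F(d) = -1736 (F(d) = 8*(-217) = -1736)
J(-56/87 + 110/(-94), w(6, 10)) + F(199) = 30 - 1736 = -1706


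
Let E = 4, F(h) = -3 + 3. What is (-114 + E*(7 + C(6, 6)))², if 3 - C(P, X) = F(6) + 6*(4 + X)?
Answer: 98596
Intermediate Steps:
F(h) = 0
C(P, X) = -21 - 6*X (C(P, X) = 3 - (0 + 6*(4 + X)) = 3 - (0 + (24 + 6*X)) = 3 - (24 + 6*X) = 3 + (-24 - 6*X) = -21 - 6*X)
(-114 + E*(7 + C(6, 6)))² = (-114 + 4*(7 + (-21 - 6*6)))² = (-114 + 4*(7 + (-21 - 36)))² = (-114 + 4*(7 - 57))² = (-114 + 4*(-50))² = (-114 - 200)² = (-314)² = 98596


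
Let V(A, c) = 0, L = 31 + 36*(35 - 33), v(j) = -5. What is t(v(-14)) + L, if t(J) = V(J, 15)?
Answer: 103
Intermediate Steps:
L = 103 (L = 31 + 36*2 = 31 + 72 = 103)
t(J) = 0
t(v(-14)) + L = 0 + 103 = 103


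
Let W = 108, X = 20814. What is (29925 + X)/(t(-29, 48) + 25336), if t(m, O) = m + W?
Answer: 3903/1955 ≈ 1.9964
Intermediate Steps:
t(m, O) = 108 + m (t(m, O) = m + 108 = 108 + m)
(29925 + X)/(t(-29, 48) + 25336) = (29925 + 20814)/((108 - 29) + 25336) = 50739/(79 + 25336) = 50739/25415 = 50739*(1/25415) = 3903/1955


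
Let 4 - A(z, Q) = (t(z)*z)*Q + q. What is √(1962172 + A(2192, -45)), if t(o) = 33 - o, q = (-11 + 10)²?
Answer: I*√211001585 ≈ 14526.0*I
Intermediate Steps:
q = 1 (q = (-1)² = 1)
A(z, Q) = 3 - Q*z*(33 - z) (A(z, Q) = 4 - (((33 - z)*z)*Q + 1) = 4 - ((z*(33 - z))*Q + 1) = 4 - (Q*z*(33 - z) + 1) = 4 - (1 + Q*z*(33 - z)) = 4 + (-1 - Q*z*(33 - z)) = 3 - Q*z*(33 - z))
√(1962172 + A(2192, -45)) = √(1962172 + (3 - 45*2192*(-33 + 2192))) = √(1962172 + (3 - 45*2192*2159)) = √(1962172 + (3 - 212963760)) = √(1962172 - 212963757) = √(-211001585) = I*√211001585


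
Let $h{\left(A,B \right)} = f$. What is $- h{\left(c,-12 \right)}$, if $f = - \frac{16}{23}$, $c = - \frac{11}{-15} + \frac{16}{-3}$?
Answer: $\frac{16}{23} \approx 0.69565$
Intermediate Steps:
$c = - \frac{23}{5}$ ($c = \left(-11\right) \left(- \frac{1}{15}\right) + 16 \left(- \frac{1}{3}\right) = \frac{11}{15} - \frac{16}{3} = - \frac{23}{5} \approx -4.6$)
$f = - \frac{16}{23}$ ($f = \left(-16\right) \frac{1}{23} = - \frac{16}{23} \approx -0.69565$)
$h{\left(A,B \right)} = - \frac{16}{23}$
$- h{\left(c,-12 \right)} = \left(-1\right) \left(- \frac{16}{23}\right) = \frac{16}{23}$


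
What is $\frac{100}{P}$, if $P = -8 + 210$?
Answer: $\frac{50}{101} \approx 0.49505$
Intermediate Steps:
$P = 202$
$\frac{100}{P} = \frac{100}{202} = 100 \cdot \frac{1}{202} = \frac{50}{101}$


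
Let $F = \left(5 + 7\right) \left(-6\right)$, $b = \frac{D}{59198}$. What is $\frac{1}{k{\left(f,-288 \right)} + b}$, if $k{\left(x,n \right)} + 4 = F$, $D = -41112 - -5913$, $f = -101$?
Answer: $- \frac{59198}{4534247} \approx -0.013056$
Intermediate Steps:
$D = -35199$ ($D = -41112 + 5913 = -35199$)
$b = - \frac{35199}{59198} \approx -0.5946$
$F = -72$ ($F = 12 \left(-6\right) = -72$)
$k{\left(x,n \right)} = -76$ ($k{\left(x,n \right)} = -4 - 72 = -76$)
$\frac{1}{k{\left(f,-288 \right)} + b} = \frac{1}{-76 - \frac{35199}{59198}} = \frac{1}{- \frac{4534247}{59198}} = - \frac{59198}{4534247}$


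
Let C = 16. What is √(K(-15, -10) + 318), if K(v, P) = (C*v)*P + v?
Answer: √2703 ≈ 51.990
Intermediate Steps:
K(v, P) = v + 16*P*v (K(v, P) = (16*v)*P + v = 16*P*v + v = v + 16*P*v)
√(K(-15, -10) + 318) = √(-15*(1 + 16*(-10)) + 318) = √(-15*(1 - 160) + 318) = √(-15*(-159) + 318) = √(2385 + 318) = √2703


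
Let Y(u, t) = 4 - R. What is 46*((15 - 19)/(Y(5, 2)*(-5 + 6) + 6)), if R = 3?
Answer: -184/7 ≈ -26.286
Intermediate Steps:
Y(u, t) = 1 (Y(u, t) = 4 - 1*3 = 4 - 3 = 1)
46*((15 - 19)/(Y(5, 2)*(-5 + 6) + 6)) = 46*((15 - 19)/(1*(-5 + 6) + 6)) = 46*(-4/(1*1 + 6)) = 46*(-4/(1 + 6)) = 46*(-4/7) = -184/7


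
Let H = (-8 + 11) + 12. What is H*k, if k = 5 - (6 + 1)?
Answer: -30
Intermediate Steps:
H = 15 (H = 3 + 12 = 15)
k = -2 (k = 5 - 1*7 = 5 - 7 = -2)
H*k = 15*(-2) = -30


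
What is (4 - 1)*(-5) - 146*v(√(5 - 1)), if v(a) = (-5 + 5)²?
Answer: -15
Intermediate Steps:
v(a) = 0 (v(a) = 0² = 0)
(4 - 1)*(-5) - 146*v(√(5 - 1)) = (4 - 1)*(-5) - 146*0 = 3*(-5) + 0 = -15 + 0 = -15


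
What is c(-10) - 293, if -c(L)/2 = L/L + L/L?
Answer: -297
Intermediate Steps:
c(L) = -4 (c(L) = -2*(L/L + L/L) = -2*(1 + 1) = -2*2 = -4)
c(-10) - 293 = -4 - 293 = -297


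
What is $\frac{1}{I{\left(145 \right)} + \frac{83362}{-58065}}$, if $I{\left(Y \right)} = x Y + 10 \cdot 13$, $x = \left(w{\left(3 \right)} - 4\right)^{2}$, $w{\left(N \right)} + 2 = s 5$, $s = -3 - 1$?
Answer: $\frac{58065}{5698996388} \approx 1.0189 \cdot 10^{-5}$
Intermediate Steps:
$s = -4$ ($s = -3 - 1 = -4$)
$w{\left(N \right)} = -22$ ($w{\left(N \right)} = -2 - 20 = -22$)
$x = 676$ ($x = \left(-22 - 4\right)^{2} = \left(-26\right)^{2} = 676$)
$I{\left(Y \right)} = 130 + 676 Y$ ($I{\left(Y \right)} = 676 Y + 10 \cdot 13 = 676 Y + 130 = 130 + 676 Y$)
$\frac{1}{I{\left(145 \right)} + \frac{83362}{-58065}} = \frac{1}{\left(130 + 676 \cdot 145\right) + \frac{83362}{-58065}} = \frac{1}{\left(130 + 98020\right) + 83362 \left(- \frac{1}{58065}\right)} = \frac{1}{98150 - \frac{83362}{58065}} = \frac{1}{\frac{5698996388}{58065}} = \frac{58065}{5698996388}$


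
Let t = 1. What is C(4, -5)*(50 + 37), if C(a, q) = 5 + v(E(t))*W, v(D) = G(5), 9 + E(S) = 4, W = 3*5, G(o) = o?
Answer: 6960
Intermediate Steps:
W = 15
E(S) = -5 (E(S) = -9 + 4 = -5)
v(D) = 5
C(a, q) = 80 (C(a, q) = 5 + 5*15 = 5 + 75 = 80)
C(4, -5)*(50 + 37) = 80*(50 + 37) = 80*87 = 6960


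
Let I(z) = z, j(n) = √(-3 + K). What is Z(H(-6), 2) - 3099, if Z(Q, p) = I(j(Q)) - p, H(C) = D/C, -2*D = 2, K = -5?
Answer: -3101 + 2*I*√2 ≈ -3101.0 + 2.8284*I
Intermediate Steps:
D = -1 (D = -½*2 = -1)
H(C) = -1/C
j(n) = 2*I*√2 (j(n) = √(-3 - 5) = √(-8) = 2*I*√2)
Z(Q, p) = -p + 2*I*√2 (Z(Q, p) = 2*I*√2 - p = -p + 2*I*√2)
Z(H(-6), 2) - 3099 = (-1*2 + 2*I*√2) - 3099 = (-2 + 2*I*√2) - 3099 = -3101 + 2*I*√2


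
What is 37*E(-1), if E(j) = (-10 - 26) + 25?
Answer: -407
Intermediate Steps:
E(j) = -11 (E(j) = -36 + 25 = -11)
37*E(-1) = 37*(-11) = -407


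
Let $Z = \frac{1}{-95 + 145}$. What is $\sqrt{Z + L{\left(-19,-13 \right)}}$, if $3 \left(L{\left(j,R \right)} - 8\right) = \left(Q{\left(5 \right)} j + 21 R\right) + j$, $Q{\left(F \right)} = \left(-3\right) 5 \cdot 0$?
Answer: $\frac{i \sqrt{80382}}{30} \approx 9.4506 i$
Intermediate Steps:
$Q{\left(F \right)} = 0$ ($Q{\left(F \right)} = \left(-15\right) 0 = 0$)
$L{\left(j,R \right)} = 8 + 7 R + \frac{j}{3}$ ($L{\left(j,R \right)} = 8 + \frac{\left(0 j + 21 R\right) + j}{3} = 8 + \frac{\left(0 + 21 R\right) + j}{3} = 8 + \frac{21 R + j}{3} = 8 + \frac{j + 21 R}{3} = 8 + \left(7 R + \frac{j}{3}\right) = 8 + 7 R + \frac{j}{3}$)
$Z = \frac{1}{50} \approx 0.02$
$\sqrt{Z + L{\left(-19,-13 \right)}} = \sqrt{\frac{1}{50} + \left(8 + 7 \left(-13\right) + \frac{1}{3} \left(-19\right)\right)} = \sqrt{\frac{1}{50} - \frac{268}{3}} = \sqrt{- \frac{13397}{150}} = \frac{i \sqrt{80382}}{30}$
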